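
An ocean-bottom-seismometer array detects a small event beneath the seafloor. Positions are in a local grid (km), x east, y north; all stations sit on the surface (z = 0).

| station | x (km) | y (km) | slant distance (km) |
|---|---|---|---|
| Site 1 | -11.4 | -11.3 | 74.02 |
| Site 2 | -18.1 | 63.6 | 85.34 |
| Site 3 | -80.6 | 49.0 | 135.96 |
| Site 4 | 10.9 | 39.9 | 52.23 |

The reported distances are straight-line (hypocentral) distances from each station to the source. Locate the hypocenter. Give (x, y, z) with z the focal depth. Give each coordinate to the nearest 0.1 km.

(48.8, 19.8, 29.8)

Each station gives a sphere (x−x_i)² + (y−y_i)² + z² = d_i² (stations at z=0).
Subtracting the Site 1 sphere from Site 2 and Site 3: z² cancels, leaving linear equations in x and y:
-13.4 x + 149.8 y = 2310.96
-138.4 x + 120.6 y = -4366.45
Solving: x ≈ 48.796, y ≈ 19.792 km (keep extra digits for the depth step; rounded: 48.8, 19.8).
Then from the Site 1 sphere: z² = 74.02² − (x + 11.4)² − (y + 11.3)² with x = 48.796, y = 19.792, so z ≈ 29.811 ≈ 29.8 km.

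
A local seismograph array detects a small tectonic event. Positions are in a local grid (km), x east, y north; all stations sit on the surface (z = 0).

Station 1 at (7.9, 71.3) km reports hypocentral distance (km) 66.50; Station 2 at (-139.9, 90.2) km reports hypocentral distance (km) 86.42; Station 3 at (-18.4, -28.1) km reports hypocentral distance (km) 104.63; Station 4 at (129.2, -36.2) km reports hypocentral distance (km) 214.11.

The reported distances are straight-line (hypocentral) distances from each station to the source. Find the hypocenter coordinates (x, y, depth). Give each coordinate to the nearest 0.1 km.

(-57.3, 68.2, 12.7)

Each station gives a sphere (x−x_i)² + (y−y_i)² + z² = d_i² (stations at z=0).
Subtracting the Station 1 sphere from Station 2 and Station 3: z² cancels, leaving linear equations in x and y:
-295.6 x + 37.8 y = 19515.78
-52.6 x − 198.8 y = -10543.12
Solving: x ≈ -57.300, y ≈ 68.195 km (keep extra digits for the depth step; rounded: -57.3, 68.2).
Then from the Station 1 sphere: z² = 66.50² − (x − 7.9)² − (y − 71.3)² with x = -57.300, y = 68.195, so z ≈ 12.711 ≈ 12.7 km.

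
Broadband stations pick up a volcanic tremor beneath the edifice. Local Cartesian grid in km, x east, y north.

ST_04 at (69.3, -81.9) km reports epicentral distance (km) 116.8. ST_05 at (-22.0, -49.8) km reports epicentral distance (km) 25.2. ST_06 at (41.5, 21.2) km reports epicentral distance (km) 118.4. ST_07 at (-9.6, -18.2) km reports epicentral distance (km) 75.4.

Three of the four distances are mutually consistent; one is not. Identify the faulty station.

Solve using three stations at a time. Using ST_04, ST_05, ST_06 (subtract circle equations pairwise → linear system) gives (x, y) ≈ (-45.3, -59.3).
Distances from that point to each station vs reported:
  ST_04: calculated 116.8 vs reported 116.8 → residual 0.0 km
  ST_05: calculated 25.2 vs reported 25.2 → residual 0.0 km
  ST_06: calculated 118.4 vs reported 118.4 → residual 0.0 km
  ST_07: calculated 54.5 vs reported 75.4 → residual 20.9 km
ST_04, ST_05, ST_06 are mutually consistent (residuals ≈ 0); ST_07 is off by 20.9 km.

ST_07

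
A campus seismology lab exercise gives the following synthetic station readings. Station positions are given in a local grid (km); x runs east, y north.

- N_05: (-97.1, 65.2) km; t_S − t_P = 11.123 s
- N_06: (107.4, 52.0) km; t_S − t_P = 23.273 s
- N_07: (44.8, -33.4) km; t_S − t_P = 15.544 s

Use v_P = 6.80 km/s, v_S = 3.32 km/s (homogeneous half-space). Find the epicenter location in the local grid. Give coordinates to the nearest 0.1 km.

Distance from S−P lag: d = Δt · v_P v_S / (v_P − v_S) = Δt · (6.80·3.32)/(6.80−3.32) ≈ 6.4874·Δt.
So d_N_05 = 72.16, d_N_06 = 150.98, d_N_07 = 100.84 km.
Circle about each station: (x + 97.1)² + (y − 65.2)² = 72.16²; (x − 107.4)² + (y − 52.0)² = 150.98²; (x − 44.8)² + (y + 33.4)² = 100.84².
Subtracting pairs of circle equations eliminates x²+y² and gives linear equations (the radical axes):
409.0 x − 26.4 y = -17028.58
283.8 x − 197.2 y = -15518.49
Solving the 2×2 system: x ≈ -40.3, y ≈ 20.7 km.

-40.3 km east, 20.7 km north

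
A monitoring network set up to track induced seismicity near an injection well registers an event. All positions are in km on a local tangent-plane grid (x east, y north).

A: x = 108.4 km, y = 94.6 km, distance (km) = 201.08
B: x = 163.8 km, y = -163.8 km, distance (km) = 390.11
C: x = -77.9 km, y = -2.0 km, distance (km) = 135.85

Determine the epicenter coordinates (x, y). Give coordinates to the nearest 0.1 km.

Circle about each station: (x − 108.4)² + (y − 94.6)² = 201.08²; (x − 163.8)² + (y + 163.8)² = 390.11²; (x + 77.9)² + (y + 2.0)² = 135.85².
Subtracting the A equation from the B and C equations removes the quadratic terms:
110.8 x − 516.8 y = -78791.49
-372.6 x − 193.2 y = 7350.63
Solving the 2×2 system: x ≈ -88.9, y ≈ 133.4 km.

x ≈ -88.9 km, y ≈ 133.4 km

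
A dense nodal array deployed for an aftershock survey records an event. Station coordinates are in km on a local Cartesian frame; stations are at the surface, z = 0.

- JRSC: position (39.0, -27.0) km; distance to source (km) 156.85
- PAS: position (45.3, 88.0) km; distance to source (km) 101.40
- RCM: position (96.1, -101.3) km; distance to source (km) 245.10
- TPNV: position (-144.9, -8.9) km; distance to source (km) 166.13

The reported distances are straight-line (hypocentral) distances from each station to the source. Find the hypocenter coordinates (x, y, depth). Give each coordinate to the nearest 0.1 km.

Each station gives a sphere (x−x_i)² + (y−y_i)² + z² = d_i² (stations at z=0).
Subtracting the JRSC sphere from PAS and RCM: z² cancels, leaving linear equations in x and y:
12.6 x + 230.0 y = 21866.05
114.2 x − 148.6 y = -18225.19
Solving: x ≈ -33.495, y ≈ 96.905 km (keep extra digits for the depth step; rounded: -33.5, 96.9).
Then from the JRSC sphere: z² = 156.85² − (x − 39.0)² − (y + 27.0)² with x = -33.495, y = 96.905, so z ≈ 63.198 ≈ 63.2 km.
Check against TPNV (with the unrounded solution): distance 166.13 ≈ 166.13 km. ✓

x ≈ -33.5 km, y ≈ 96.9 km, depth ≈ 63.2 km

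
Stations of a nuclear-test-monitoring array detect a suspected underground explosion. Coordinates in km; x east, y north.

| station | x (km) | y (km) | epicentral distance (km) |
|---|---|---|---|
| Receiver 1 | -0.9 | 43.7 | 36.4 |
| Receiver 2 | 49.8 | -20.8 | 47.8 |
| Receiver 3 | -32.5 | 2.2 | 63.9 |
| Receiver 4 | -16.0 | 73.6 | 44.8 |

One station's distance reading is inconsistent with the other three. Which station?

Solve using three stations at a time. Using Receiver 1, Receiver 2, Receiver 3 (subtract circle equations pairwise → linear system) gives (x, y) ≈ (28.3, 21.9).
Distances from that point to each station vs reported:
  Receiver 1: calculated 36.4 vs reported 36.4 → residual 0.0 km
  Receiver 2: calculated 47.8 vs reported 47.8 → residual 0.0 km
  Receiver 3: calculated 63.9 vs reported 63.9 → residual 0.0 km
  Receiver 4: calculated 68.1 vs reported 44.8 → residual 23.3 km
Receiver 1, Receiver 2, Receiver 3 are mutually consistent (residuals ≈ 0); Receiver 4 is off by 23.3 km.

Receiver 4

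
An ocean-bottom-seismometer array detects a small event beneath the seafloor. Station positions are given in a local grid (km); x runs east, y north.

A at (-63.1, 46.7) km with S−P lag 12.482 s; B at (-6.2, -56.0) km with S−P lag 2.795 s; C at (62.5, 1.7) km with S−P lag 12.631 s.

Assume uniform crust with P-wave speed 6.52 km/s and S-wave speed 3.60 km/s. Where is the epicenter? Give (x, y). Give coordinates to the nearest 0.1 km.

-26.7 km east, -46.8 km north

Distance from S−P lag: d = Δt · v_P v_S / (v_P − v_S) = Δt · (6.52·3.60)/(6.52−3.60) ≈ 8.0384·Δt.
So d_A = 100.33, d_B = 22.47, d_C = 101.53 km.
Circle about each station: (x + 63.1)² + (y − 46.7)² = 100.33²; (x + 6.2)² + (y + 56.0)² = 22.47²; (x − 62.5)² + (y − 1.7)² = 101.53².
Subtracting the A equation from the B and C equations removes the quadratic terms:
113.8 x − 205.4 y = 6573.15
251.2 x − 90.0 y = -2495.59
Solving the 2×2 system: x ≈ -26.7, y ≈ -46.8 km.
Check against A (with the unrounded x, y): √((x + 63.1)²+(y − 46.7)²) = 100.33 ≈ 100.33 km. ✓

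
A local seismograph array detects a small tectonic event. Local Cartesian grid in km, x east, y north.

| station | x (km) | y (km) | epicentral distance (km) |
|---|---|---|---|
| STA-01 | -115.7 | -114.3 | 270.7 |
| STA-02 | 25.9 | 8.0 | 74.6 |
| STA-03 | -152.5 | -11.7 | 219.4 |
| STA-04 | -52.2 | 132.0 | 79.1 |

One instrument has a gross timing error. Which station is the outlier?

Solve using three stations at a time. Using STA-01, STA-03, STA-04 (subtract circle equations pairwise → linear system) gives (x, y) ≈ (25.4, 116.7).
Distances from that point to each station vs reported:
  STA-01: calculated 270.7 vs reported 270.7 → residual 0.0 km
  STA-02: calculated 108.7 vs reported 74.6 → residual 34.1 km
  STA-03: calculated 219.4 vs reported 219.4 → residual 0.0 km
  STA-04: calculated 79.1 vs reported 79.1 → residual 0.0 km
STA-01, STA-03, STA-04 are mutually consistent (residuals ≈ 0); STA-02 is off by 34.1 km.

STA-02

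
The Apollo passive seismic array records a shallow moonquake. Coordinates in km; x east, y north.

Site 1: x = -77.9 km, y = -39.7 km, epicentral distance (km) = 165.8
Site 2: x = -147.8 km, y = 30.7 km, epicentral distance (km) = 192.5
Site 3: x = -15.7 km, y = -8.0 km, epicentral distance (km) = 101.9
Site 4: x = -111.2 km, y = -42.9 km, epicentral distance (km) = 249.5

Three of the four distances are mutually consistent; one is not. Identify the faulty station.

Site 4

Solve using three stations at a time. Using Site 1, Site 2, Site 3 (subtract circle equations pairwise → linear system) gives (x, y) ≈ (38.8, 78.1).
Distances from that point to each station vs reported:
  Site 1: calculated 165.8 vs reported 165.8 → residual 0.0 km
  Site 2: calculated 192.5 vs reported 192.5 → residual 0.0 km
  Site 3: calculated 101.9 vs reported 101.9 → residual 0.0 km
  Site 4: calculated 192.7 vs reported 249.5 → residual 56.8 km
Site 1, Site 2, Site 3 are mutually consistent (residuals ≈ 0); Site 4 is off by 56.8 km.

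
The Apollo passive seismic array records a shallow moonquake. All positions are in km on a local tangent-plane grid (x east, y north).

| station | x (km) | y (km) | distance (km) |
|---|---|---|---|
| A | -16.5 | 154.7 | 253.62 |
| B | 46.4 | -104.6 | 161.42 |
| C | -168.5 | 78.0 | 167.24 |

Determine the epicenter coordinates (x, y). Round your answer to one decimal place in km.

x ≈ -113.1 km, y ≈ -79.8 km

Circle about each station: (x + 16.5)² + (y − 154.7)² = 253.62²; (x − 46.4)² + (y + 104.6)² = 161.42²; (x + 168.5)² + (y − 78.0)² = 167.24².
Subtracting pairs of circle equations eliminates x²+y² and gives linear equations (the radical axes):
125.8 x − 518.6 y = 27156.47
-304.0 x − 153.4 y = 46625.80
Solving the 2×2 system: x ≈ -113.1, y ≈ -79.8 km.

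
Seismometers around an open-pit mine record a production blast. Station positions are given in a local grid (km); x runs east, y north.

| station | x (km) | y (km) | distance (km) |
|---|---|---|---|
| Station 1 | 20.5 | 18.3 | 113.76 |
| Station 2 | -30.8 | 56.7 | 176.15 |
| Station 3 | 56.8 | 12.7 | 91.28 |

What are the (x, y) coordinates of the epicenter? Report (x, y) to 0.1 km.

Circle about each station: (x − 20.5)² + (y − 18.3)² = 113.76²; (x + 30.8)² + (y − 56.7)² = 176.15²; (x − 56.8)² + (y − 12.7)² = 91.28².
Subtracting pairs of circle equations eliminates x²+y² and gives linear equations (the radical axes):
-102.6 x + 76.8 y = -14679.09
72.6 x − 11.2 y = 7241.69
Solving the 2×2 system: x ≈ 88.5, y ≈ -72.9 km.

x ≈ 88.5 km, y ≈ -72.9 km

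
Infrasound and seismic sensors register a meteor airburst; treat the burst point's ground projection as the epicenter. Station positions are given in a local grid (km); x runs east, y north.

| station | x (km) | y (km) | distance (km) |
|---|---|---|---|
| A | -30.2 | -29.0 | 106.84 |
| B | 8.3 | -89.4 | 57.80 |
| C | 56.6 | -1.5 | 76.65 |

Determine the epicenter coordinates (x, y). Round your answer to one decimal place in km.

Circle about each station: (x + 30.2)² + (y + 29.0)² = 106.84²; (x − 8.3)² + (y + 89.4)² = 57.80²; (x − 56.6)² + (y + 1.5)² = 76.65².
Subtracting the A equation from the B and C equations removes the quadratic terms:
77.0 x − 120.8 y = 14382.16
173.6 x + 55.0 y = 6992.33
Solving the 2×2 system: x ≈ 64.9, y ≈ -77.7 km.
Check against A (with the unrounded x, y): √((x + 30.2)²+(y + 29.0)²) = 106.84 ≈ 106.84 km. ✓

64.9 km east, -77.7 km north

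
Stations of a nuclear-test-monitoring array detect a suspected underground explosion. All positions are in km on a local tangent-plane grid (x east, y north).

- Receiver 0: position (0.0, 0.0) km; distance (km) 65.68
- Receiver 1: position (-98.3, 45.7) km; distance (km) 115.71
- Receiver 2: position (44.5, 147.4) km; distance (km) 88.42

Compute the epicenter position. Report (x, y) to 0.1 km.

Circle about each station: x² + y² = 65.68²; (x + 98.3)² + (y − 45.7)² = 115.71²; (x − 44.5)² + (y − 147.4)² = 88.42².
Subtracting the Receiver 0 equation from the Receiver 1 and Receiver 2 equations removes the quadratic terms:
-196.6 x + 91.4 y = 2676.44
89.0 x + 294.8 y = 20202.78
Solving the 2×2 system: x ≈ 16.0, y ≈ 63.7 km.

x ≈ 16.0 km, y ≈ 63.7 km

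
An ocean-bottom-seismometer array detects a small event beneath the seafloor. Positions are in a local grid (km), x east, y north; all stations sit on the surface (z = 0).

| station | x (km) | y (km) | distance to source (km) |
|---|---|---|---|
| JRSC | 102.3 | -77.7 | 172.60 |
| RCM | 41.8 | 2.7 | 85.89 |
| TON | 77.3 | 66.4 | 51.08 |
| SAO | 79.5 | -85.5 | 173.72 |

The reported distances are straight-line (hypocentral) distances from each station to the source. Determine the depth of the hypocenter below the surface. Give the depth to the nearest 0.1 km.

depth ≈ 35.9 km

Each station gives a sphere (x−x_i)² + (y−y_i)² + z² = d_i² (stations at z=0).
Subtracting the JRSC sphere from RCM and TON: z² cancels, leaving linear equations in x and y:
-121.0 x + 160.8 y = 7665.62
-50.0 x + 288.2 y = 21063.26
Solving: x ≈ 43.893, y ≈ 80.701 km (keep extra digits for the depth step; rounded: 43.9, 80.7).
Then from the JRSC sphere: z² = 172.60² − (x − 102.3)² − (y + 77.7)² with x = 43.893, y = 80.701, so z ≈ 35.896 ≈ 35.9 km.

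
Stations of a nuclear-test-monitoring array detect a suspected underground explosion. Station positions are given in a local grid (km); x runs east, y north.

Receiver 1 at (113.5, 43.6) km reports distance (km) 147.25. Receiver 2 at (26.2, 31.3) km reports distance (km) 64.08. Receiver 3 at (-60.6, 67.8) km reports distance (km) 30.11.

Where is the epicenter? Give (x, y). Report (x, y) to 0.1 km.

Circle about each station: (x − 113.5)² + (y − 43.6)² = 147.25²; (x − 26.2)² + (y − 31.3)² = 64.08²; (x + 60.6)² + (y − 67.8)² = 30.11².
Subtracting pairs of circle equations eliminates x²+y² and gives linear equations (the radical axes):
-174.6 x − 24.6 y = 4459.24
-348.2 x + 48.4 y = 14261.94
Solving the 2×2 system: x ≈ -33.3, y ≈ 55.1 km.
Check against Receiver 1 (with the unrounded x, y): √((x − 113.5)²+(y − 43.6)²) = 147.25 ≈ 147.25 km. ✓

-33.3 km east, 55.1 km north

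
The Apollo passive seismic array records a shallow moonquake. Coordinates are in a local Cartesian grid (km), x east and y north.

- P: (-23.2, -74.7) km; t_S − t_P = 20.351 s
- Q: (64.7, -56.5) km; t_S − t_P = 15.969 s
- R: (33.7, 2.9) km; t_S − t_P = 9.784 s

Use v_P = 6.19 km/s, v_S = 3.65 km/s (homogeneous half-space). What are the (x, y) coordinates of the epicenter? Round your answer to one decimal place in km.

(61.1, 85.5)

Distance from S−P lag: d = Δt · v_P v_S / (v_P − v_S) = Δt · (6.19·3.65)/(6.19−3.65) ≈ 8.8951·Δt.
So d_P = 181.02, d_Q = 142.05, d_R = 87.03 km.
Circle about each station: (x + 23.2)² + (y + 74.7)² = 181.02²; (x − 64.7)² + (y + 56.5)² = 142.05²; (x − 33.7)² + (y − 2.9)² = 87.03².
Subtracting pairs of circle equations eliminates x²+y² and gives linear equations (the radical axes):
175.8 x + 36.4 y = 13850.05
113.8 x + 155.2 y = 20219.79
Solving the 2×2 system: x ≈ 61.1, y ≈ 85.5 km.
Check against P (with the unrounded x, y): √((x + 23.2)²+(y + 74.7)²) = 181.01 ≈ 181.02 km. ✓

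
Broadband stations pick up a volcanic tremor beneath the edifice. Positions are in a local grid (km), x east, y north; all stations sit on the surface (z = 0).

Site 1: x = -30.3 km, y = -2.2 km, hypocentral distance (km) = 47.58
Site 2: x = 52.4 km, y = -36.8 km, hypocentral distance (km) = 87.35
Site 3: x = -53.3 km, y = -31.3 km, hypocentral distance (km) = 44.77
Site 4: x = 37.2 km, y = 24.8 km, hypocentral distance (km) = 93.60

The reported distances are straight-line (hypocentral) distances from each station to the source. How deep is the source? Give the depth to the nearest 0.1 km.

depth ≈ 36.2 km

Each station gives a sphere (x−x_i)² + (y−y_i)² + z² = d_i² (stations at z=0).
Subtracting the Site 1 sphere from Site 2 and Site 3: z² cancels, leaving linear equations in x and y:
165.4 x − 69.2 y = -2189.10
-46.0 x − 58.2 y = 3157.15
Solving: x ≈ -27.002, y ≈ -32.905 km (keep extra digits for the depth step; rounded: -27.0, -32.9).
Then from the Site 1 sphere: z² = 47.58² − (x + 30.3)² − (y + 2.2)² with x = -27.002, y = -32.905, so z ≈ 36.196 ≈ 36.2 km.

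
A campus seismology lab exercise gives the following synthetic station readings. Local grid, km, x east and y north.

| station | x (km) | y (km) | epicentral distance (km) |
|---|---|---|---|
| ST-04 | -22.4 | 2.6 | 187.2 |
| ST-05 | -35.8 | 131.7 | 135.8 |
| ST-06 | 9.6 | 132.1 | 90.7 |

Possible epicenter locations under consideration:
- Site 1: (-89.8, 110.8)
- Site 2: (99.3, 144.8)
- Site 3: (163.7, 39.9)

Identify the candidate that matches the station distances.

For each candidate, compare |candidate − station| to the reported distance:
Site 1: residuals ST-04 59.7, ST-05 77.9, ST-06 11.0 → max 77.9 km
Site 2: residuals ST-04 0.0, ST-05 0.1, ST-06 0.1 → max 0.1 km
Site 3: residuals ST-04 2.6, ST-05 83.8, ST-06 88.9 → max 88.9 km
Only Site 2 has all residuals ≈ 0.

Site 2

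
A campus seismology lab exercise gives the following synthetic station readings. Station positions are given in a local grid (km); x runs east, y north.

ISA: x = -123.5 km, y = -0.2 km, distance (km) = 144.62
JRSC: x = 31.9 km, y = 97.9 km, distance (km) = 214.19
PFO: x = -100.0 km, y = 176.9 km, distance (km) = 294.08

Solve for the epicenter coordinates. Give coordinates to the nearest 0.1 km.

(-27.1, -108.0)

Circle about each station: (x + 123.5)² + (y + 0.2)² = 144.62²; (x − 31.9)² + (y − 97.9)² = 214.19²; (x + 100.0)² + (y − 176.9)² = 294.08².
Subtracting pairs of circle equations eliminates x²+y² and gives linear equations (the radical axes):
310.8 x + 196.2 y = -29612.68
47.0 x + 354.2 y = -39526.78
Solving the 2×2 system: x ≈ -27.1, y ≈ -108.0 km.
Check against ISA (with the unrounded x, y): √((x + 123.5)²+(y + 0.2)²) = 144.61 ≈ 144.62 km. ✓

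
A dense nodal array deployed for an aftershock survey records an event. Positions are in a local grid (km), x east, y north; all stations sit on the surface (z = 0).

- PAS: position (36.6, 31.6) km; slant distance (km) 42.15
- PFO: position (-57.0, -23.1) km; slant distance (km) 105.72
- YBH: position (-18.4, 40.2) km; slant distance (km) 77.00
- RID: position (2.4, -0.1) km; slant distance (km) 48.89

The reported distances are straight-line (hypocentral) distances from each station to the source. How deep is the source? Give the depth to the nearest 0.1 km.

z ≈ 29.3 km

Each station gives a sphere (x−x_i)² + (y−y_i)² + z² = d_i² (stations at z=0).
Subtracting the PAS sphere from PFO and YBH: z² cancels, leaving linear equations in x and y:
-187.2 x − 109.4 y = -7955.61
-110.0 x + 17.2 y = -4535.90
Solving: x ≈ 41.502, y ≈ 1.704 km (keep extra digits for the depth step; rounded: 41.5, 1.7).
Then from the PAS sphere: z² = 42.15² − (x − 36.6)² − (y − 31.6)² with x = 41.502, y = 1.704, so z ≈ 29.306 ≈ 29.3 km.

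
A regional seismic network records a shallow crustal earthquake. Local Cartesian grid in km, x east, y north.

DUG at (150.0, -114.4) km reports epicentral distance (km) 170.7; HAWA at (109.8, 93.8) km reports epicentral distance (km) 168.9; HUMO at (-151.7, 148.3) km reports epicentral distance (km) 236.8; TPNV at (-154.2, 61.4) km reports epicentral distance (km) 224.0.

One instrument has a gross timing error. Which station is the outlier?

TPNV

Solve using three stations at a time. Using DUG, HAWA, HUMO (subtract circle equations pairwise → linear system) gives (x, y) ≈ (-0.6, -34.0).
Distances from that point to each station vs reported:
  DUG: calculated 170.7 vs reported 170.7 → residual 0.0 km
  HAWA: calculated 168.9 vs reported 168.9 → residual 0.0 km
  HUMO: calculated 236.8 vs reported 236.8 → residual 0.0 km
  TPNV: calculated 180.8 vs reported 224.0 → residual 43.2 km
DUG, HAWA, HUMO are mutually consistent (residuals ≈ 0); TPNV is off by 43.2 km.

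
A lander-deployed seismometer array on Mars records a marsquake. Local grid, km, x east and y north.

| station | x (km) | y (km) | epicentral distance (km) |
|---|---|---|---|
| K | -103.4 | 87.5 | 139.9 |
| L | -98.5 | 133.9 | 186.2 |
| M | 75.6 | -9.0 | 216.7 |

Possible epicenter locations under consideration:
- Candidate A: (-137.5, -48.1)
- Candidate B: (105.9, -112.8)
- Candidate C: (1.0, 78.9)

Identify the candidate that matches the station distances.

Candidate A

For each candidate, compare |candidate − station| to the reported distance:
Candidate A: residuals K 0.1, L 0.1, M 0.0 → max 0.1 km
Candidate B: residuals K 149.8, L 134.2, M 108.6 → max 149.8 km
Candidate C: residuals K 35.1, L 72.5, M 101.4 → max 101.4 km
Only Candidate A has all residuals ≈ 0.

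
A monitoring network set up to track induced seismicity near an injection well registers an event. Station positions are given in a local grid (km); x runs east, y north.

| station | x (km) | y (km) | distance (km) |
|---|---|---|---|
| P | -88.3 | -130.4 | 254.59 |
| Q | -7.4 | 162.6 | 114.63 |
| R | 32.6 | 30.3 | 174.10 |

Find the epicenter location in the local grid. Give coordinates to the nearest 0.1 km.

Circle about each station: (x + 88.3)² + (y + 130.4)² = 254.59²; (x + 7.4)² + (y − 162.6)² = 114.63²; (x − 32.6)² + (y − 30.3)² = 174.10².
Subtracting the P equation from the Q and R equations removes the quadratic terms:
161.8 x + 586.0 y = 53368.50
241.8 x + 321.4 y = 11685.06
Solving the 2×2 system: x ≈ -114.9, y ≈ 122.8 km.

-114.9 km east, 122.8 km north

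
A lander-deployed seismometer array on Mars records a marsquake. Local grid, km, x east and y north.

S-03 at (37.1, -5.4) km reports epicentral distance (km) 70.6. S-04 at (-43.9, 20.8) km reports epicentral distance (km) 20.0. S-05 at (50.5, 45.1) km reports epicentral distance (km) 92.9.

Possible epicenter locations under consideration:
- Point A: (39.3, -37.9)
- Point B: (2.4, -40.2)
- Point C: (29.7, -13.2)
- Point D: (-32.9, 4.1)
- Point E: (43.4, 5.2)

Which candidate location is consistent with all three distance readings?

Point D

For each candidate, compare |candidate − station| to the reported distance:
Point A: residuals S-03 38.0, S-04 81.8, S-05 9.1 → max 81.8 km
Point B: residuals S-03 21.5, S-04 56.6, S-05 5.0 → max 56.6 km
Point C: residuals S-03 59.8, S-04 61.1, S-05 31.0 → max 61.1 km
Point D: residuals S-03 0.0, S-04 0.0, S-05 0.0 → max 0.0 km
Point E: residuals S-03 58.3, S-04 68.7, S-05 52.4 → max 68.7 km
Only Point D has all residuals ≈ 0.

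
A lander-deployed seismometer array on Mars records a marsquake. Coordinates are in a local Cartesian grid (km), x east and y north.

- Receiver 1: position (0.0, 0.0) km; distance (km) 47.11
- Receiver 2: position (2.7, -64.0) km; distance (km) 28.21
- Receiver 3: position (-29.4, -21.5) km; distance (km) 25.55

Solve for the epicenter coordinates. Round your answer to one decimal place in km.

Circle about each station: x² + y² = 47.11²; (x − 2.7)² + (y + 64.0)² = 28.21²; (x + 29.4)² + (y + 21.5)² = 25.55².
Subtracting pairs of circle equations eliminates x²+y² and gives linear equations (the radical axes):
5.4 x − 128.0 y = 5526.84
-58.8 x − 43.0 y = 2893.16
Solving the 2×2 system: x ≈ -17.1, y ≈ -43.9 km.

(-17.1, -43.9)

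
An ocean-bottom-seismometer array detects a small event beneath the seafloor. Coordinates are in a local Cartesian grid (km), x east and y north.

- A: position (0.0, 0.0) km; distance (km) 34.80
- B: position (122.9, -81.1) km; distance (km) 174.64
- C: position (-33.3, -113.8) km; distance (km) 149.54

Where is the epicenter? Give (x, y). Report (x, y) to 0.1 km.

Circle about each station: x² + y² = 34.80²; (x − 122.9)² + (y + 81.1)² = 174.64²; (x + 33.3)² + (y + 113.8)² = 149.54².
Subtracting the A equation from the B and C equations removes the quadratic terms:
245.8 x − 162.2 y = -7606.47
-66.6 x − 227.6 y = -7091.84
Solving the 2×2 system: x ≈ -8.7, y ≈ 33.7 km.
Check against A (with the unrounded x, y): √(x²+y²) = 34.81 ≈ 34.80 km. ✓

x ≈ -8.7 km, y ≈ 33.7 km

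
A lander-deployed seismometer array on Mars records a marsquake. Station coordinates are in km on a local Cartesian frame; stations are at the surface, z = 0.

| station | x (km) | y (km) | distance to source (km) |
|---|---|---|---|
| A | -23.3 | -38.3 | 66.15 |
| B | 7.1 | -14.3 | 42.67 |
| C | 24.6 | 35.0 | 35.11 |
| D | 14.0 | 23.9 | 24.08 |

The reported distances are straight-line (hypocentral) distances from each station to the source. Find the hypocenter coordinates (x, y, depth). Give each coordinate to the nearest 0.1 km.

Each station gives a sphere (x−x_i)² + (y−y_i)² + z² = d_i² (stations at z=0).
Subtracting the A sphere from B and C: z² cancels, leaving linear equations in x and y:
60.8 x + 48.0 y = 800.21
95.8 x + 146.6 y = 2963.49
Solving: x ≈ -5.779, y ≈ 23.991 km (keep extra digits for the depth step; rounded: -5.8, 24.0).
Then from the A sphere: z² = 66.15² − (x + 23.3)² − (y + 38.3)² with x = -5.779, y = 23.991, so z ≈ 13.736 ≈ 13.7 km.

x ≈ -5.8 km, y ≈ 24.0 km, depth ≈ 13.7 km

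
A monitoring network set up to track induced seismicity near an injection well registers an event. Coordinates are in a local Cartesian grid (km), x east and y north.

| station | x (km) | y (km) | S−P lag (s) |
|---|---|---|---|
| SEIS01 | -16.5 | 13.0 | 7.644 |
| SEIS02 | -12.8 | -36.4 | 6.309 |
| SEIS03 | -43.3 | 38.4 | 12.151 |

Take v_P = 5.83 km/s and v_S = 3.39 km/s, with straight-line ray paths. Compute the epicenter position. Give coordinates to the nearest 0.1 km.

Distance from S−P lag: d = Δt · v_P v_S / (v_P − v_S) = Δt · (5.83·3.39)/(5.83−3.39) ≈ 8.0999·Δt.
So d_SEIS01 = 61.92, d_SEIS02 = 51.10, d_SEIS03 = 98.42 km.
Circle about each station: (x + 16.5)² + (y − 13.0)² = 61.92²; (x + 12.8)² + (y + 36.4)² = 51.10²; (x + 43.3)² + (y − 38.4)² = 98.42².
Subtracting the SEIS01 equation from the SEIS02 and SEIS03 equations removes the quadratic terms:
7.4 x − 98.8 y = 2270.43
-53.6 x + 50.8 y = -2944.21
Solving the 2×2 system: x ≈ 35.7, y ≈ -20.3 km.
Check against SEIS01 (with the unrounded x, y): √((x + 16.5)²+(y − 13.0)²) = 61.91 ≈ 61.92 km. ✓

x ≈ 35.7 km, y ≈ -20.3 km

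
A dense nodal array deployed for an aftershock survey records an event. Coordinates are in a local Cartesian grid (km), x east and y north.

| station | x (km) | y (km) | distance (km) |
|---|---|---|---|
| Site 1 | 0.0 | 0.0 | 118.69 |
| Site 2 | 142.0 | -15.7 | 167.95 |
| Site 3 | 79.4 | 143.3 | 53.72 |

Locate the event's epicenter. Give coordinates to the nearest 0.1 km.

34.7 km east, 113.5 km north

Circle about each station: x² + y² = 118.69²; (x − 142.0)² + (y + 15.7)² = 167.95²; (x − 79.4)² + (y − 143.3)² = 53.72².
Subtracting the Site 1 equation from the Site 2 and Site 3 equations removes the quadratic terms:
284.0 x − 31.4 y = 6290.60
158.8 x + 286.6 y = 38040.73
Solving the 2×2 system: x ≈ 34.7, y ≈ 113.5 km.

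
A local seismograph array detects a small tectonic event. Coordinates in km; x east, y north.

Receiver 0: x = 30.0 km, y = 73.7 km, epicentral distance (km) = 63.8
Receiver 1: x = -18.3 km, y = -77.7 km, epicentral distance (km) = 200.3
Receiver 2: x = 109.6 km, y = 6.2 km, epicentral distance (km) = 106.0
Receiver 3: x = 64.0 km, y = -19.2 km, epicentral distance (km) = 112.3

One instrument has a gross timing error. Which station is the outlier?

Receiver 2

Solve using three stations at a time. Using Receiver 0, Receiver 1, Receiver 3 (subtract circle equations pairwise → linear system) gives (x, y) ≈ (91.8, 89.6).
Distances from that point to each station vs reported:
  Receiver 0: calculated 63.8 vs reported 63.8 → residual 0.0 km
  Receiver 1: calculated 200.3 vs reported 200.3 → residual 0.0 km
  Receiver 2: calculated 85.3 vs reported 106.0 → residual 20.7 km
  Receiver 3: calculated 112.3 vs reported 112.3 → residual 0.0 km
Receiver 0, Receiver 1, Receiver 3 are mutually consistent (residuals ≈ 0); Receiver 2 is off by 20.7 km.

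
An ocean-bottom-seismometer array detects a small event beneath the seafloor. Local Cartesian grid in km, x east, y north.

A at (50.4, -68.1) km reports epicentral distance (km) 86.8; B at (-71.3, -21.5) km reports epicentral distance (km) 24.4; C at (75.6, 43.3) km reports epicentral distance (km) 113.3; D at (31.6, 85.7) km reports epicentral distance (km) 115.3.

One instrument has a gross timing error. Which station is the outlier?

Solve using three stations at a time. Using A, C, D (subtract circle equations pairwise → linear system) gives (x, y) ≈ (-20.1, -17.4).
Distances from that point to each station vs reported:
  A: calculated 86.9 vs reported 86.8 → residual 0.1 km
  B: calculated 51.3 vs reported 24.4 → residual 26.9 km
  C: calculated 113.3 vs reported 113.3 → residual 0.0 km
  D: calculated 115.3 vs reported 115.3 → residual 0.0 km
A, C, D are mutually consistent (residuals ≈ 0); B is off by 26.9 km.

B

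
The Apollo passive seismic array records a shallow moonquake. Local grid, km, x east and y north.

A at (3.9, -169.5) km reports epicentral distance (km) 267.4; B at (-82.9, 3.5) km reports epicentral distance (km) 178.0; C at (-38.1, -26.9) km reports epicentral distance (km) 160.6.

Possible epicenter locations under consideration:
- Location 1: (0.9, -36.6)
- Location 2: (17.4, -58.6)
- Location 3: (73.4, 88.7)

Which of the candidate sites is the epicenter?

For each candidate, compare |candidate − station| to the reported distance:
Location 1: residuals A 134.5, B 85.1, C 120.4 → max 134.5 km
Location 2: residuals A 155.7, B 60.0, C 96.7 → max 155.7 km
Location 3: residuals A 0.0, B 0.0, C 0.0 → max 0.0 km
Only Location 3 has all residuals ≈ 0.

Location 3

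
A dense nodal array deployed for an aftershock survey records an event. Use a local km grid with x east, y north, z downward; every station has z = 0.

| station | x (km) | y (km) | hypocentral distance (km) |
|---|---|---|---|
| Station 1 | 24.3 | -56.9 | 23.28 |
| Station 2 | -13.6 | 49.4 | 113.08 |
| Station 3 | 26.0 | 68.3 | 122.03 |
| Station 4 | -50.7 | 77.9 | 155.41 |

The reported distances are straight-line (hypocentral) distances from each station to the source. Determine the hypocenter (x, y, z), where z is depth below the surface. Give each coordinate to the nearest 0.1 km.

x ≈ 32.4 km, y ≈ -51.7 km, depth ≈ 21.2 km

Each station gives a sphere (x−x_i)² + (y−y_i)² + z² = d_i² (stations at z=0).
Subtracting the Station 1 sphere from Station 2 and Station 3: z² cancels, leaving linear equations in x and y:
-75.8 x + 212.6 y = -13447.91
3.4 x + 250.4 y = -12836.57
Solving: x ≈ 32.396, y ≈ -51.704 km (keep extra digits for the depth step; rounded: 32.4, -51.7).
Then from the Station 1 sphere: z² = 23.28² − (x − 24.3)² − (y + 56.9)² with x = 32.396, y = -51.704, so z ≈ 21.199 ≈ 21.2 km.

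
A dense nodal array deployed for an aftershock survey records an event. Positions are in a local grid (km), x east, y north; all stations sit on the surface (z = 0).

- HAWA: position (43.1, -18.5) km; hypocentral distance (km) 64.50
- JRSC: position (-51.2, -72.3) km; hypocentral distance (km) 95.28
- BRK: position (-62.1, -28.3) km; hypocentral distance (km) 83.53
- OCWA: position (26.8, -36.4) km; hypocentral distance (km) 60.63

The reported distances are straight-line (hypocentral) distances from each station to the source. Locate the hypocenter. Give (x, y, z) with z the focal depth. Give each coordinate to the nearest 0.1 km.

Each station gives a sphere (x−x_i)² + (y−y_i)² + z² = d_i² (stations at z=0).
Subtracting the HAWA sphere from JRSC and BRK: z² cancels, leaving linear equations in x and y:
-188.6 x − 107.6 y = 730.84
-210.4 x − 19.6 y = -359.57
Solving: x ≈ 2.799, y ≈ -11.698 km (keep extra digits for the depth step; rounded: 2.8, -11.7).
Then from the HAWA sphere: z² = 64.50² − (x − 43.1)² − (y + 18.5)² with x = 2.799, y = -11.698, so z ≈ 49.898 ≈ 49.9 km.

x ≈ 2.8 km, y ≈ -11.7 km, depth ≈ 49.9 km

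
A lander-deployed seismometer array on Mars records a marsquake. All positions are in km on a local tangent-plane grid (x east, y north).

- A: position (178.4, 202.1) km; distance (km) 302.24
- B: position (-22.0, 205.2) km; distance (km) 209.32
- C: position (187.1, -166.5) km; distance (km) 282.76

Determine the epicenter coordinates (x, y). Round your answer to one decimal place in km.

Circle about each station: (x − 178.4)² + (y − 202.1)² = 302.24²; (x + 22.0)² + (y − 205.2)² = 209.32²; (x − 187.1)² + (y + 166.5)² = 282.76².
Subtracting the A equation from the B and C equations removes the quadratic terms:
-400.8 x + 6.2 y = 17454.23
17.4 x − 737.2 y = 1453.49
Solving the 2×2 system: x ≈ -43.6, y ≈ -3.0 km.
Check against A (with the unrounded x, y): √((x − 178.4)²+(y − 202.1)²) = 302.24 ≈ 302.24 km. ✓

x ≈ -43.6 km, y ≈ -3.0 km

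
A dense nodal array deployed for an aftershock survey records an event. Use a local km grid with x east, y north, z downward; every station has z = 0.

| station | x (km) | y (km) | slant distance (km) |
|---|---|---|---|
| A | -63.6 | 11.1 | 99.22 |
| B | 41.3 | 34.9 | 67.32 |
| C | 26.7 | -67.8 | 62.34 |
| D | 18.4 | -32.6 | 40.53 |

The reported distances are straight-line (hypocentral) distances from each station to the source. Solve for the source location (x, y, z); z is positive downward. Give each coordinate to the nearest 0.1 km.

Each station gives a sphere (x−x_i)² + (y−y_i)² + z² = d_i² (stations at z=0).
Subtracting the A sphere from B and C: z² cancels, leaving linear equations in x and y:
209.8 x + 47.6 y = 4068.16
180.6 x − 157.8 y = 7099.89
Solving: x ≈ 23.497, y ≈ -18.101 km (keep extra digits for the depth step; rounded: 23.5, -18.1).
Then from the A sphere: z² = 99.22² − (x + 63.6)² − (y − 11.1)² with x = 23.497, y = -18.101, so z ≈ 37.497 ≈ 37.5 km.
Check against D (with the unrounded solution): distance 40.52 ≈ 40.53 km. ✓

x ≈ 23.5 km, y ≈ -18.1 km, depth ≈ 37.5 km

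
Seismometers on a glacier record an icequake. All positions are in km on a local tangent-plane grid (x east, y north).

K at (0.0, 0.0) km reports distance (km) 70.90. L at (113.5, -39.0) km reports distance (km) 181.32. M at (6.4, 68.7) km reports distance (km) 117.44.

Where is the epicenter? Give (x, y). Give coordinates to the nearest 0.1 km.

x ≈ -67.1 km, y ≈ -22.9 km

Circle about each station: x² + y² = 70.90²; (x − 113.5)² + (y + 39.0)² = 181.32²; (x − 6.4)² + (y − 68.7)² = 117.44².
Subtracting the K equation from the L and M equations removes the quadratic terms:
227.0 x − 78.0 y = -13446.88
12.8 x + 137.4 y = -4004.69
Solving the 2×2 system: x ≈ -67.1, y ≈ -22.9 km.
Check against K (with the unrounded x, y): √(x²+y²) = 70.90 ≈ 70.90 km. ✓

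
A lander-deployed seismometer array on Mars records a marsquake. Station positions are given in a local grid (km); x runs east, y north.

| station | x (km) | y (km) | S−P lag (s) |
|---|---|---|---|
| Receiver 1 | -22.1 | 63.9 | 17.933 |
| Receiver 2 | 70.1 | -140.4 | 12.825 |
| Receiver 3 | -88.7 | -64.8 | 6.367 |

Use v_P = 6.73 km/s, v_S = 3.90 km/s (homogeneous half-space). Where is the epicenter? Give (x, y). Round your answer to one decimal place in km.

Distance from S−P lag: d = Δt · v_P v_S / (v_P − v_S) = Δt · (6.73·3.90)/(6.73−3.90) ≈ 9.2746·Δt.
So d_Receiver 1 = 166.32, d_Receiver 2 = 118.95, d_Receiver 3 = 59.05 km.
Circle about each station: (x + 22.1)² + (y − 63.9)² = 166.32²; (x − 70.1)² + (y + 140.4)² = 118.95²; (x + 88.7)² + (y + 64.8)² = 59.05².
Subtracting pairs of circle equations eliminates x²+y² and gives linear equations (the radical axes):
184.4 x − 408.6 y = 33567.79
-133.2 x − 257.4 y = 31670.55
Solving the 2×2 system: x ≈ -42.2, y ≈ -101.2 km.

x ≈ -42.2 km, y ≈ -101.2 km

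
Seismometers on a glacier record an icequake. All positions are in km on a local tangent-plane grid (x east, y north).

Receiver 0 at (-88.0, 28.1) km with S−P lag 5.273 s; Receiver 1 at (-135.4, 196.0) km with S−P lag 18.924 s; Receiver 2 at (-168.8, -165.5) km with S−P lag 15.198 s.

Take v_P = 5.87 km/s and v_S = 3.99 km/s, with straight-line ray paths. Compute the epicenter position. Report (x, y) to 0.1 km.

x ≈ -45.4 km, y ≈ -21.9 km

Distance from S−P lag: d = Δt · v_P v_S / (v_P − v_S) = Δt · (5.87·3.99)/(5.87−3.99) ≈ 12.4581·Δt.
So d_Receiver 0 = 65.69, d_Receiver 1 = 235.76, d_Receiver 2 = 189.34 km.
Circle about each station: (x + 88.0)² + (y − 28.1)² = 65.69²; (x + 135.4)² + (y − 196.0)² = 235.76²; (x + 168.8)² + (y + 165.5)² = 189.34².
Subtracting the Receiver 0 equation from the Receiver 1 and Receiver 2 equations removes the quadratic terms:
-94.8 x + 335.8 y = -3052.05
-161.6 x − 387.2 y = 15815.62
Solving the 2×2 system: x ≈ -45.4, y ≈ -21.9 km.
Check against Receiver 0 (with the unrounded x, y): √((x + 88.0)²+(y − 28.1)²) = 65.70 ≈ 65.69 km. ✓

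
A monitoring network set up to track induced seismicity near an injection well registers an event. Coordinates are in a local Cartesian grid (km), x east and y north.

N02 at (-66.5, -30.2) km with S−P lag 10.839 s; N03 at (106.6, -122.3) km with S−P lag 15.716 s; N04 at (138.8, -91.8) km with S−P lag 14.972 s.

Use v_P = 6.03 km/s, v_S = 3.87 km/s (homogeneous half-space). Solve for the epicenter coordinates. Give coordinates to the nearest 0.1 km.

Distance from S−P lag: d = Δt · v_P v_S / (v_P − v_S) = Δt · (6.03·3.87)/(6.03−3.87) ≈ 10.8038·Δt.
So d_N02 = 117.10, d_N03 = 169.79, d_N04 = 161.75 km.
Circle about each station: (x + 66.5)² + (y + 30.2)² = 117.10²; (x − 106.6)² + (y + 122.3)² = 169.79²; (x − 138.8)² + (y + 91.8)² = 161.75².
Subtracting pairs of circle equations eliminates x²+y² and gives linear equations (the radical axes):
346.2 x − 184.2 y = 5870.33
410.6 x − 123.2 y = 9907.74
Solving the 2×2 system: x ≈ 33.4, y ≈ 30.9 km.

33.4 km east, 30.9 km north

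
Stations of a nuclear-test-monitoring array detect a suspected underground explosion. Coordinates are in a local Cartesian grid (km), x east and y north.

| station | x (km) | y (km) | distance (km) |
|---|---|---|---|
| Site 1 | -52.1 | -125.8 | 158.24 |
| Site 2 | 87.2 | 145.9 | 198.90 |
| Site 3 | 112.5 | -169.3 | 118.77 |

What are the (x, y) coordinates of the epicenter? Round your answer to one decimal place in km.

Circle about each station: (x + 52.1)² + (y + 125.8)² = 158.24²; (x − 87.2)² + (y − 145.9)² = 198.90²; (x − 112.5)² + (y + 169.3)² = 118.77².
Subtracting the Site 1 equation from the Site 2 and Site 3 equations removes the quadratic terms:
278.6 x + 543.4 y = -4170.71
329.2 x − 87.0 y = 33712.27
Solving the 2×2 system: x ≈ 88.4, y ≈ -53.0 km.
Check against Site 1 (with the unrounded x, y): √((x + 52.1)²+(y + 125.8)²) = 158.24 ≈ 158.24 km. ✓

(88.4, -53.0)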